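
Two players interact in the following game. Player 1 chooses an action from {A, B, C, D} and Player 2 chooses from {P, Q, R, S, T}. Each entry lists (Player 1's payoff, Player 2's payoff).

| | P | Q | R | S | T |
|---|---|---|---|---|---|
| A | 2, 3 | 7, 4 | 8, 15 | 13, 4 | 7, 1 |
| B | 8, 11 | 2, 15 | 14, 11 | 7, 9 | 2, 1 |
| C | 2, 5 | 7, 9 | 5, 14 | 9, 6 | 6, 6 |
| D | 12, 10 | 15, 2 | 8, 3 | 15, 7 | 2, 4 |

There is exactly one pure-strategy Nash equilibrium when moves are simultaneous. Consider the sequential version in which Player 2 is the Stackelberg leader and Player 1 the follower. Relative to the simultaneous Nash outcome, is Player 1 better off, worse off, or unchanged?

Player 1 best-responds to each possible Player 2 move:
- P: BR = D, leader payoff 10.
- Q: BR = D, leader payoff 2.
- R: BR = B, leader payoff 11.
- S: BR = D, leader payoff 7.
- T: BR = A, leader payoff 1.
Player 2's induced payoffs are 10, 2, 11, 7, 1, so Player 2 commits to R. Subgame-perfect outcome: (B, R) with payoffs (14, 11).
Under simultaneous play:
Player 1's best replies: P→D; Q→D; R→B; S→D; T→A.
Player 2's best replies: A→R; B→Q; C→R; D→P.
The unique mutual best reply is (D, P), giving (12, 10).
Player 1 earns 14 sequentially versus 12 at the Nash outcome: better off.

better off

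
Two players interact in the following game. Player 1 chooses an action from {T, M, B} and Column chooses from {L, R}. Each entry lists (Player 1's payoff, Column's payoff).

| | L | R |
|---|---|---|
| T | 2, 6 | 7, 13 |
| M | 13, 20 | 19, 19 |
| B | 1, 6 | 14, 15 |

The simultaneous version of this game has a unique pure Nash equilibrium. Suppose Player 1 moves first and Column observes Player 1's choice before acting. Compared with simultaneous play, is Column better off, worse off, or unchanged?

Solve by backward induction (Player 1 leads).
- T: BR = R, leader payoff 7.
- M: BR = L, leader payoff 13.
- B: BR = R, leader payoff 14.
Player 1's induced payoffs are 7, 13, 14, so Player 1 commits to B. Subgame-perfect outcome: (B, R) with payoffs (14, 15).
Under simultaneous play:
Player 1's best replies: L→M; R→M.
Column's best replies: T→R; M→L; B→R.
The unique mutual best reply is (M, L), giving (13, 20).
Column earns 15 sequentially versus 20 at the Nash outcome: worse off.

worse off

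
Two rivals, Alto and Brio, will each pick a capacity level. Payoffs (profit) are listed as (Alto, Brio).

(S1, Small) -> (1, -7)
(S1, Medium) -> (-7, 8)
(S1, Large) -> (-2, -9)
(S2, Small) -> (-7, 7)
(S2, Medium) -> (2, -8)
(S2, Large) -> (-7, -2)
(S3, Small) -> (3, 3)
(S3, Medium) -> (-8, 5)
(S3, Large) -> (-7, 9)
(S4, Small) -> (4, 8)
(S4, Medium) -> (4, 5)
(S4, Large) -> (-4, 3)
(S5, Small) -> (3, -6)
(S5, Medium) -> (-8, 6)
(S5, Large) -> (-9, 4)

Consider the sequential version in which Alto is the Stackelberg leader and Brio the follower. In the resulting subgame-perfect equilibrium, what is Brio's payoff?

8

Backward induction with Alto moving first.
- S1: Brio compares -7, 8, -9 and picks Medium; Alto would get -7.
- S2: Brio compares 7, -8, -2 and picks Small; Alto would get -7.
- S3: Brio compares 3, 5, 9 and picks Large; Alto would get -7.
- S4: Brio compares 8, 5, 3 and picks Small; Alto would get 4.
- S5: Brio compares -6, 6, 4 and picks Medium; Alto would get -8.
Alto's induced payoffs are -7, -7, -7, 4, -8, so Alto commits to S4. Subgame-perfect outcome: (S4, Small) with payoffs (4, 8).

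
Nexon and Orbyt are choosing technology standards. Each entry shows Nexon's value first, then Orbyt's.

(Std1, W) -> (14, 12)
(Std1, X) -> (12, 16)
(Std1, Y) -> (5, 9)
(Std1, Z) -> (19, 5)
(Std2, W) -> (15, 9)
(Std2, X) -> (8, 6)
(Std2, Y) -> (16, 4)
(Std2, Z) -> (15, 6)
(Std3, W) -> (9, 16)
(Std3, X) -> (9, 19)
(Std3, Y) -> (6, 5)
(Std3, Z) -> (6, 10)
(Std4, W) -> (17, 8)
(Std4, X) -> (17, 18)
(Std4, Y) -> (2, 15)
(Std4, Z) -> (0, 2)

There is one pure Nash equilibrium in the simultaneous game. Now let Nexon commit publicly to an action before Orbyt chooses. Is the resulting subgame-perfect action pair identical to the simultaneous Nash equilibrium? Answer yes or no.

yes

Orbyt best-responds to each possible Nexon move:
- Std1 → Orbyt plays X (best of 12, 16, 9, 5); Nexon gets 12.
- Std2 → Orbyt plays W (best of 9, 6, 4, 6); Nexon gets 15.
- Std3 → Orbyt plays X (best of 16, 19, 5, 10); Nexon gets 9.
- Std4 → Orbyt plays X (best of 8, 18, 15, 2); Nexon gets 17.
Nexon's induced payoffs are 12, 15, 9, 17, so Nexon commits to Std4. Subgame-perfect outcome: (Std4, X) with payoffs (17, 18).
Now find the simultaneous Nash equilibrium.
Nexon's best replies: W→Std4; X→Std4; Y→Std2; Z→Std1.
Orbyt's best replies: Std1→X; Std2→W; Std3→X; Std4→X.
The unique mutual best reply is (Std4, X), giving (17, 18).
Sequential outcome (Std4, X) coincides with the Nash profile (Std4, X).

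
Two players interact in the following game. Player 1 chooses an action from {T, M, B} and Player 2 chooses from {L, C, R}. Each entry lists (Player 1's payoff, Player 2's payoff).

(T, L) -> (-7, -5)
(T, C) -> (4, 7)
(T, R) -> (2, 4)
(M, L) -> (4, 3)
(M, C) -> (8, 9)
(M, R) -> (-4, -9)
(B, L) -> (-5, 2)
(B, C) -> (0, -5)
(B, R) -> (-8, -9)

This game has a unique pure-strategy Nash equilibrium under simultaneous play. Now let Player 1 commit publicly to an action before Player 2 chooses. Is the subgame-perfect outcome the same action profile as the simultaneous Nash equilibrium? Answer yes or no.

Player 2 best-responds to each possible Player 1 move:
- T → Player 2 plays C (best of -5, 7, 4); Player 1 gets 4.
- M → Player 2 plays C (best of 3, 9, -9); Player 1 gets 8.
- B → Player 2 plays L (best of 2, -5, -9); Player 1 gets -5.
Maximizing over 4, 8, -5, Player 1 chooses M. Subgame-perfect outcome: (M, C) with payoffs (8, 9).
For the simultaneous game, intersect best replies.
Player 1's best replies: L→M; C→M; R→T.
Player 2's best replies: T→C; M→C; B→L.
The unique mutual best reply is (M, C), giving (8, 9).
Sequential outcome (M, C) coincides with the Nash profile (M, C).

yes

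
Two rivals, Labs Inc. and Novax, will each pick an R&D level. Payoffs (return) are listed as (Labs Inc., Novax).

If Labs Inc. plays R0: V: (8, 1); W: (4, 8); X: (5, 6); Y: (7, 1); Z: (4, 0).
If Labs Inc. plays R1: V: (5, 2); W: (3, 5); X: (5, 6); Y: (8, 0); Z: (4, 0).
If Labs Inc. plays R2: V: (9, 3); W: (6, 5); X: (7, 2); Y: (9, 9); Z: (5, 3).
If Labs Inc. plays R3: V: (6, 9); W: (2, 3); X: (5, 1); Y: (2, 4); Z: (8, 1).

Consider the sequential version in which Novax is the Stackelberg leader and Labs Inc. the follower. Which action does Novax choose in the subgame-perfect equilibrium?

Backward induction with Novax moving first.
- V: BR = R2, leader payoff 3.
- W: BR = R2, leader payoff 5.
- X: BR = R2, leader payoff 2.
- Y: BR = R2, leader payoff 9.
- Z: BR = R3, leader payoff 1.
Novax's induced payoffs are 3, 5, 2, 9, 1, so Novax commits to Y. Subgame-perfect outcome: (R2, Y) with payoffs (9, 9).

Y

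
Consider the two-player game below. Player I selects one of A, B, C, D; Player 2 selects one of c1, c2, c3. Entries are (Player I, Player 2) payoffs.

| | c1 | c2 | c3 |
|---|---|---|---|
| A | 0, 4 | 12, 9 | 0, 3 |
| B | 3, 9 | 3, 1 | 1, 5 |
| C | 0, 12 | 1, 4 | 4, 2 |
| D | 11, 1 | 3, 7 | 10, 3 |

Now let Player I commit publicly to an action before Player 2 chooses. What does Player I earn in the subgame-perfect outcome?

Player 2 best-responds to each possible Player I move:
- A: BR = c2, leader payoff 12.
- B: BR = c1, leader payoff 3.
- C: BR = c1, leader payoff 0.
- D: BR = c2, leader payoff 3.
Player I's induced payoffs are 12, 3, 0, 3, so Player I commits to A. Subgame-perfect outcome: (A, c2) with payoffs (12, 9).

12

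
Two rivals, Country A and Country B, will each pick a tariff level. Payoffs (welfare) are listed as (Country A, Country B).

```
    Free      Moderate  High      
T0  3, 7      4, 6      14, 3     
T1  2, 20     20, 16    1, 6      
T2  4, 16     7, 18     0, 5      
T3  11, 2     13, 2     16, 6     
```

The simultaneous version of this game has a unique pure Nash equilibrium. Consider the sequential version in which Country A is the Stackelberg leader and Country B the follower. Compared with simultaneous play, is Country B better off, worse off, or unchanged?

Work backward from Country B's decision.
- T0: BR = Free, leader payoff 3.
- T1: BR = Free, leader payoff 2.
- T2: BR = Moderate, leader payoff 7.
- T3: BR = High, leader payoff 16.
Maximizing over 3, 2, 7, 16, Country A chooses T3. Subgame-perfect outcome: (T3, High) with payoffs (16, 6).
Now find the simultaneous Nash equilibrium.
Country A's best replies: Free→T3; Moderate→T1; High→T3.
Country B's best replies: T0→Free; T1→Free; T2→Moderate; T3→High.
Only (T3, High) has each player best-responding; Nash payoffs (16, 6).
Country B earns 6 sequentially versus 6 at the Nash outcome: unchanged.

unchanged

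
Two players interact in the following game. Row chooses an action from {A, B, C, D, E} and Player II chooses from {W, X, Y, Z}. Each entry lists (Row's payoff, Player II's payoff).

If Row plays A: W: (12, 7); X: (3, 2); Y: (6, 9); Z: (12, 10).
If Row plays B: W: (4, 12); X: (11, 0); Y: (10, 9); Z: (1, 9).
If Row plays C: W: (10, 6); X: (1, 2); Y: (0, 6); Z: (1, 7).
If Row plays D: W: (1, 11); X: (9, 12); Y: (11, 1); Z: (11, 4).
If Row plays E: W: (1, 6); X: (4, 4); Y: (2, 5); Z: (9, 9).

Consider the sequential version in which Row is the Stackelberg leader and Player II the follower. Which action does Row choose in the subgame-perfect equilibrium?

Work backward from Player II's decision.
- A → Player II plays Z (best of 7, 2, 9, 10); Row gets 12.
- B → Player II plays W (best of 12, 0, 9, 9); Row gets 4.
- C → Player II plays Z (best of 6, 2, 6, 7); Row gets 1.
- D → Player II plays X (best of 11, 12, 1, 4); Row gets 9.
- E → Player II plays Z (best of 6, 4, 5, 9); Row gets 9.
Row's induced payoffs are 12, 4, 1, 9, 9, so Row commits to A. Subgame-perfect outcome: (A, Z) with payoffs (12, 10).

A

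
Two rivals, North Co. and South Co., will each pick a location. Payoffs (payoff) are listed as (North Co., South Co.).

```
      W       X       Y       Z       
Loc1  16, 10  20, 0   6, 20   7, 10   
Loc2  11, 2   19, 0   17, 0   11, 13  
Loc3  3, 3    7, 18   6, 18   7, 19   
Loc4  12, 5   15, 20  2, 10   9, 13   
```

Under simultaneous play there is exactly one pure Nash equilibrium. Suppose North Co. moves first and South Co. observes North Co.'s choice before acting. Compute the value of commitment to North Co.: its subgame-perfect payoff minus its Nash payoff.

4

Backward induction with North Co. moving first.
- Loc1 → South Co. plays Y (best of 10, 0, 20, 10); North Co. gets 6.
- Loc2 → South Co. plays Z (best of 2, 0, 0, 13); North Co. gets 11.
- Loc3 → South Co. plays Z (best of 3, 18, 18, 19); North Co. gets 7.
- Loc4 → South Co. plays X (best of 5, 20, 10, 13); North Co. gets 15.
North Co.'s induced payoffs are 6, 11, 7, 15, so North Co. commits to Loc4. Subgame-perfect outcome: (Loc4, X) with payoffs (15, 20).
For the simultaneous game, intersect best replies.
North Co.'s best replies: W→Loc1; X→Loc1; Y→Loc2; Z→Loc2.
South Co.'s best replies: Loc1→Y; Loc2→Z; Loc3→Z; Loc4→X.
Only (Loc2, Z) has each player best-responding; Nash payoffs (11, 13).
North Co.'s commitment gain: 15 − 11 = 4.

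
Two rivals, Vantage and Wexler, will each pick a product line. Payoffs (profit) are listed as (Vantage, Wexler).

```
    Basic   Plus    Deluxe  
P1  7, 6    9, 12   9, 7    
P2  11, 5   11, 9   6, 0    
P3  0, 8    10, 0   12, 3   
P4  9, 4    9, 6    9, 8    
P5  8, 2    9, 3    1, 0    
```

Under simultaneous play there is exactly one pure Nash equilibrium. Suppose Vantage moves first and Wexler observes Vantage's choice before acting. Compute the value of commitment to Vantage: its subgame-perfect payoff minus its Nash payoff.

Wexler best-responds to each possible Vantage move:
- P1: Wexler compares 6, 12, 7 and picks Plus; Vantage would get 9.
- P2: Wexler compares 5, 9, 0 and picks Plus; Vantage would get 11.
- P3: Wexler compares 8, 0, 3 and picks Basic; Vantage would get 0.
- P4: Wexler compares 4, 6, 8 and picks Deluxe; Vantage would get 9.
- P5: Wexler compares 2, 3, 0 and picks Plus; Vantage would get 9.
Maximizing over 9, 11, 0, 9, 9, Vantage chooses P2. Subgame-perfect outcome: (P2, Plus) with payoffs (11, 9).
Now find the simultaneous Nash equilibrium.
Vantage's best replies: Basic→P2; Plus→P2; Deluxe→P3.
Wexler's best replies: P1→Plus; P2→Plus; P3→Basic; P4→Deluxe; P5→Plus.
The unique mutual best reply is (P2, Plus), giving (11, 9).
Vantage's commitment gain: 11 − 11 = 0.

0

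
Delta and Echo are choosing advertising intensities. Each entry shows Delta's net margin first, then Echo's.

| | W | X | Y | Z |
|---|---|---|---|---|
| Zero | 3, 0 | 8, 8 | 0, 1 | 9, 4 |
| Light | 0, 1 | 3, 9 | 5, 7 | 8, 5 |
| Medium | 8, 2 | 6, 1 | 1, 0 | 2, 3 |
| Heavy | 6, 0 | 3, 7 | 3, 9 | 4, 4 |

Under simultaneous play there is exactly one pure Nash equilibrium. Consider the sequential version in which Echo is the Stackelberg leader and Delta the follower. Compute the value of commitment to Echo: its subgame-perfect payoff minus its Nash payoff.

Solve by backward induction (Echo leads).
- W: BR = Medium, leader payoff 2.
- X: BR = Zero, leader payoff 8.
- Y: BR = Light, leader payoff 7.
- Z: BR = Zero, leader payoff 4.
Maximizing over 2, 8, 7, 4, Echo chooses X. Subgame-perfect outcome: (Zero, X) with payoffs (8, 8).
For the simultaneous game, intersect best replies.
Delta's best replies: W→Medium; X→Zero; Y→Light; Z→Zero.
Echo's best replies: Zero→X; Light→X; Medium→Z; Heavy→Y.
The unique mutual best reply is (Zero, X), giving (8, 8).
Echo's commitment gain: 8 − 8 = 0.

0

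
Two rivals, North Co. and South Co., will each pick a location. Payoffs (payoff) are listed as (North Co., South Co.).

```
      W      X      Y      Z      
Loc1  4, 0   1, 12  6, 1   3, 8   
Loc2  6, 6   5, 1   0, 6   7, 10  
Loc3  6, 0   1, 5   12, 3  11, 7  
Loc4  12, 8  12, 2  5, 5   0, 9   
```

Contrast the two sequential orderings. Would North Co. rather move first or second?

second

If North Co. leads: South Co.'s best replies are Loc1→X, Loc2→Z, Loc3→Z, Loc4→Z; North Co.'s induced payoffs 1, 7, 11, 0; outcome (Loc3, Z), payoffs (11, 7).
If South Co. leads: North Co.'s best replies are W→Loc4, X→Loc4, Y→Loc3, Z→Loc3; South Co.'s induced payoffs 8, 2, 3, 7; outcome (Loc4, W), payoffs (12, 8).
North Co. gets 11 moving first and 12 moving second, so North Co. prefers to move second.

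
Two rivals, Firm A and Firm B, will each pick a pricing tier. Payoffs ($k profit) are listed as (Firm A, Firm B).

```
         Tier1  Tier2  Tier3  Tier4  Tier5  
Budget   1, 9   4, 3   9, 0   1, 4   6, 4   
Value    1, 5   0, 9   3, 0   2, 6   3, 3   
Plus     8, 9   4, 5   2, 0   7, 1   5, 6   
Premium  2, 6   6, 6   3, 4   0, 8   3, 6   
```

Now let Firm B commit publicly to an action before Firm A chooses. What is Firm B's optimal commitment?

Work backward from Firm A's decision.
- Tier1: Firm A compares 1, 1, 8, 2 and picks Plus; Firm B would get 9.
- Tier2: Firm A compares 4, 0, 4, 6 and picks Premium; Firm B would get 6.
- Tier3: Firm A compares 9, 3, 2, 3 and picks Budget; Firm B would get 0.
- Tier4: Firm A compares 1, 2, 7, 0 and picks Plus; Firm B would get 1.
- Tier5: Firm A compares 6, 3, 5, 3 and picks Budget; Firm B would get 4.
Among 9, 6, 0, 1, 4, the best is 9 at Tier1. Subgame-perfect outcome: (Plus, Tier1) with payoffs (8, 9).

Tier1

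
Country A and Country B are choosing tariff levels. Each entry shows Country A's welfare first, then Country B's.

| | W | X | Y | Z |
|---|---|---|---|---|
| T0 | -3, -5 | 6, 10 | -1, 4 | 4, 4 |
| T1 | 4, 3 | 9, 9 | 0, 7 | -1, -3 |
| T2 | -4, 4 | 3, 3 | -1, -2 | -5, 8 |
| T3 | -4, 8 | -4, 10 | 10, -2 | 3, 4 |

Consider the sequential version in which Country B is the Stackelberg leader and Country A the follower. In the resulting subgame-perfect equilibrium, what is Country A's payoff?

Work backward from Country A's decision.
- W: BR = T1, leader payoff 3.
- X: BR = T1, leader payoff 9.
- Y: BR = T3, leader payoff -2.
- Z: BR = T0, leader payoff 4.
Country B's induced payoffs are 3, 9, -2, 4, so Country B commits to X. Subgame-perfect outcome: (T1, X) with payoffs (9, 9).

9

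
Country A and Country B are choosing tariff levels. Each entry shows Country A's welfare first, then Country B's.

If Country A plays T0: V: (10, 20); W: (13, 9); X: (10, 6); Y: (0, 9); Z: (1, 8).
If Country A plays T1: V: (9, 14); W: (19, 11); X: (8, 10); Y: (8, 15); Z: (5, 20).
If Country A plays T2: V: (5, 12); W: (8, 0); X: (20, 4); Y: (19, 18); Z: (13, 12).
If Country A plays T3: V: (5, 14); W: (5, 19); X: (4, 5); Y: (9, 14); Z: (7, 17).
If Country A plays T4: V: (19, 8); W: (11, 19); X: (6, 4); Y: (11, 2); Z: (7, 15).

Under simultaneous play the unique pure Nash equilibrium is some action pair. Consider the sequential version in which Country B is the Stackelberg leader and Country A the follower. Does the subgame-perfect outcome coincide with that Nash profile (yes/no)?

Work backward from Country A's decision.
- V: BR = T4, leader payoff 8.
- W: BR = T1, leader payoff 11.
- X: BR = T2, leader payoff 4.
- Y: BR = T2, leader payoff 18.
- Z: BR = T2, leader payoff 12.
Among 8, 11, 4, 18, 12, the best is 18 at Y. Subgame-perfect outcome: (T2, Y) with payoffs (19, 18).
For the simultaneous game, intersect best replies.
Country A's best replies: V→T4; W→T1; X→T2; Y→T2; Z→T2.
Country B's best replies: T0→V; T1→Z; T2→Y; T3→W; T4→W.
Only (T2, Y) has each player best-responding; Nash payoffs (19, 18).
Sequential outcome (T2, Y) coincides with the Nash profile (T2, Y).

yes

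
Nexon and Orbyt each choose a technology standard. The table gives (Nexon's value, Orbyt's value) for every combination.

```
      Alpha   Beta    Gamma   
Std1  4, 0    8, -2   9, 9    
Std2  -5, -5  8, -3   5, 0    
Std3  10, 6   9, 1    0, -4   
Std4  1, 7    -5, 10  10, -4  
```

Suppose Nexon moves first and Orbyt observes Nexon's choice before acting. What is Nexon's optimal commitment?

Std3

Solve by backward induction (Nexon leads).
- Std1: BR = Gamma, leader payoff 9.
- Std2: BR = Gamma, leader payoff 5.
- Std3: BR = Alpha, leader payoff 10.
- Std4: BR = Beta, leader payoff -5.
Nexon's induced payoffs are 9, 5, 10, -5, so Nexon commits to Std3. Subgame-perfect outcome: (Std3, Alpha) with payoffs (10, 6).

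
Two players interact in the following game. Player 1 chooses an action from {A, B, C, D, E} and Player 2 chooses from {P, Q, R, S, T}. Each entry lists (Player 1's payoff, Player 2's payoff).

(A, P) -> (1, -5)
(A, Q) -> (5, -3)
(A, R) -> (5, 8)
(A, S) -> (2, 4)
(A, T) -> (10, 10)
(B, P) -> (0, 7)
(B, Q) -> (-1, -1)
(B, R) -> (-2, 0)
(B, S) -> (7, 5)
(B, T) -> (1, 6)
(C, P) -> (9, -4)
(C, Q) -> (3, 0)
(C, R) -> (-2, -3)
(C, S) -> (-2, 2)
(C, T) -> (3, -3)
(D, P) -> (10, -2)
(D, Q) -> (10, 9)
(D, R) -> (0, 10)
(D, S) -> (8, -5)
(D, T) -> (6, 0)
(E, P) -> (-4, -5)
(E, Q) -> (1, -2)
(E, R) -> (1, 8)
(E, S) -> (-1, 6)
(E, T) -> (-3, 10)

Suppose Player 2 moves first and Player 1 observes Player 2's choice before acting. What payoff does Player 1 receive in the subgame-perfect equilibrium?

Work backward from Player 1's decision.
- P: Player 1 compares 1, 0, 9, 10, -4 and picks D; Player 2 would get -2.
- Q: Player 1 compares 5, -1, 3, 10, 1 and picks D; Player 2 would get 9.
- R: Player 1 compares 5, -2, -2, 0, 1 and picks A; Player 2 would get 8.
- S: Player 1 compares 2, 7, -2, 8, -1 and picks D; Player 2 would get -5.
- T: Player 1 compares 10, 1, 3, 6, -3 and picks A; Player 2 would get 10.
Maximizing over -2, 9, 8, -5, 10, Player 2 chooses T. Subgame-perfect outcome: (A, T) with payoffs (10, 10).

10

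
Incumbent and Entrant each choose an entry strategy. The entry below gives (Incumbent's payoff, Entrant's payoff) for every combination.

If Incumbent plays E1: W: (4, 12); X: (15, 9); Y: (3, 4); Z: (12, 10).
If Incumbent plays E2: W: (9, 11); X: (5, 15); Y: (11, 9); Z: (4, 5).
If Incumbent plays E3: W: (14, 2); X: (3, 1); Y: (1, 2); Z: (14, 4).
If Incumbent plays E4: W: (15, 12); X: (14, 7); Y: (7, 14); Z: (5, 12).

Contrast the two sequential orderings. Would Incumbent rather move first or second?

second

If Incumbent leads: Entrant's best replies are E1→W, E2→X, E3→Z, E4→Y; Incumbent's induced payoffs 4, 5, 14, 7; outcome (E3, Z), payoffs (14, 4).
If Entrant leads: Incumbent's best replies are W→E4, X→E1, Y→E2, Z→E3; Entrant's induced payoffs 12, 9, 9, 4; outcome (E4, W), payoffs (15, 12).
Incumbent gets 14 moving first and 15 moving second, so Incumbent prefers to move second.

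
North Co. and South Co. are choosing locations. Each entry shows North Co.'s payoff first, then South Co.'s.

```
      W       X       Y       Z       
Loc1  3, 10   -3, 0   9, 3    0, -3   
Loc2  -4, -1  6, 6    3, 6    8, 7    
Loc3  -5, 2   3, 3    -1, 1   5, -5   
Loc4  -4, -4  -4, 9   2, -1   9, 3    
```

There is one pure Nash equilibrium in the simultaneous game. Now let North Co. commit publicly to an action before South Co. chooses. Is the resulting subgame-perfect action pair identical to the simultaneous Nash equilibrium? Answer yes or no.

no

Solve by backward induction (North Co. leads).
- Loc1 → South Co. plays W (best of 10, 0, 3, -3); North Co. gets 3.
- Loc2 → South Co. plays Z (best of -1, 6, 6, 7); North Co. gets 8.
- Loc3 → South Co. plays X (best of 2, 3, 1, -5); North Co. gets 3.
- Loc4 → South Co. plays X (best of -4, 9, -1, 3); North Co. gets -4.
North Co.'s induced payoffs are 3, 8, 3, -4, so North Co. commits to Loc2. Subgame-perfect outcome: (Loc2, Z) with payoffs (8, 7).
Under simultaneous play:
North Co.'s best replies: W→Loc1; X→Loc2; Y→Loc1; Z→Loc4.
South Co.'s best replies: Loc1→W; Loc2→Z; Loc3→X; Loc4→X.
Only (Loc1, W) has each player best-responding; Nash payoffs (3, 10).
Sequential outcome (Loc2, Z) differs from the Nash profile (Loc1, W).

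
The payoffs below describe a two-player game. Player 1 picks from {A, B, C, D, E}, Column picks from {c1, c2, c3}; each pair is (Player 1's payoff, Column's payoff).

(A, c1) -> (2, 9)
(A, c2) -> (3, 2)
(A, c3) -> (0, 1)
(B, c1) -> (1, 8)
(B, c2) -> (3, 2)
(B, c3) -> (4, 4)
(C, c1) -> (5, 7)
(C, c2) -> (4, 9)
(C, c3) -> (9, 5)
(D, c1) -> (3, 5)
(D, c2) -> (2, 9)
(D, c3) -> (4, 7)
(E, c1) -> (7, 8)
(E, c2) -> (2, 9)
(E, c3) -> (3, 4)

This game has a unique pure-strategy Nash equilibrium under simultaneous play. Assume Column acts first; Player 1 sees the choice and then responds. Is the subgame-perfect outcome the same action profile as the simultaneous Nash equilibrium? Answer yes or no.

Backward induction with Column moving first.
- c1 → Player 1 plays E (best of 2, 1, 5, 3, 7); Column gets 8.
- c2 → Player 1 plays C (best of 3, 3, 4, 2, 2); Column gets 9.
- c3 → Player 1 plays C (best of 0, 4, 9, 4, 3); Column gets 5.
Column's induced payoffs are 8, 9, 5, so Column commits to c2. Subgame-perfect outcome: (C, c2) with payoffs (4, 9).
Under simultaneous play:
Player 1's best replies: c1→E; c2→C; c3→C.
Column's best replies: A→c1; B→c1; C→c2; D→c2; E→c2.
The unique mutual best reply is (C, c2), giving (4, 9).
Sequential outcome (C, c2) coincides with the Nash profile (C, c2).

yes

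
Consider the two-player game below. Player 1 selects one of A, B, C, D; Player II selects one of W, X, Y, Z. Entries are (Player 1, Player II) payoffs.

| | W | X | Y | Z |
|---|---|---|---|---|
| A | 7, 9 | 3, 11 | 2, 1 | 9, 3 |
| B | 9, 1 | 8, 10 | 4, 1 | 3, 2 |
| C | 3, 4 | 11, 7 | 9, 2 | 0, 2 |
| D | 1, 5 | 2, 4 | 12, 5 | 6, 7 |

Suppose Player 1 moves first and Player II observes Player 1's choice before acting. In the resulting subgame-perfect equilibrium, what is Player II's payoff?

7

Solve by backward induction (Player 1 leads).
- A: Player II compares 9, 11, 1, 3 and picks X; Player 1 would get 3.
- B: Player II compares 1, 10, 1, 2 and picks X; Player 1 would get 8.
- C: Player II compares 4, 7, 2, 2 and picks X; Player 1 would get 11.
- D: Player II compares 5, 4, 5, 7 and picks Z; Player 1 would get 6.
Among 3, 8, 11, 6, the best is 11 at C. Subgame-perfect outcome: (C, X) with payoffs (11, 7).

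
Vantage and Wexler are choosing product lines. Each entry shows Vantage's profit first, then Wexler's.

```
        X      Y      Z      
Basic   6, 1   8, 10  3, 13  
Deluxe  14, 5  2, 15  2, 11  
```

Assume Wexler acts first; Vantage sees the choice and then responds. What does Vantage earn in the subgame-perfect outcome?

Vantage best-responds to each possible Wexler move:
- X: BR = Deluxe, leader payoff 5.
- Y: BR = Basic, leader payoff 10.
- Z: BR = Basic, leader payoff 13.
Among 5, 10, 13, the best is 13 at Z. Subgame-perfect outcome: (Basic, Z) with payoffs (3, 13).

3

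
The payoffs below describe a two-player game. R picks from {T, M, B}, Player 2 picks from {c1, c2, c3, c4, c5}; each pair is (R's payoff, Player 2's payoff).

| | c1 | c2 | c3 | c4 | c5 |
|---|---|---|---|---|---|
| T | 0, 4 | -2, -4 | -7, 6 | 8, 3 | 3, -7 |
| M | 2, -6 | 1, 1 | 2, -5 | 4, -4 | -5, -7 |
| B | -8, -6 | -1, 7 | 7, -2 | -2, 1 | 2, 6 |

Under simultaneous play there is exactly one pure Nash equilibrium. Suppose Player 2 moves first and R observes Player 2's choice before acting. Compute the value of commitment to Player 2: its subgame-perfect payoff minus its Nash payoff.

Work backward from R's decision.
- c1: R compares 0, 2, -8 and picks M; Player 2 would get -6.
- c2: R compares -2, 1, -1 and picks M; Player 2 would get 1.
- c3: R compares -7, 2, 7 and picks B; Player 2 would get -2.
- c4: R compares 8, 4, -2 and picks T; Player 2 would get 3.
- c5: R compares 3, -5, 2 and picks T; Player 2 would get -7.
Among -6, 1, -2, 3, -7, the best is 3 at c4. Subgame-perfect outcome: (T, c4) with payoffs (8, 3).
Under simultaneous play:
R's best replies: c1→M; c2→M; c3→B; c4→T; c5→T.
Player 2's best replies: T→c3; M→c2; B→c2.
The unique mutual best reply is (M, c2), giving (1, 1).
Player 2's commitment gain: 3 − 1 = 2.

2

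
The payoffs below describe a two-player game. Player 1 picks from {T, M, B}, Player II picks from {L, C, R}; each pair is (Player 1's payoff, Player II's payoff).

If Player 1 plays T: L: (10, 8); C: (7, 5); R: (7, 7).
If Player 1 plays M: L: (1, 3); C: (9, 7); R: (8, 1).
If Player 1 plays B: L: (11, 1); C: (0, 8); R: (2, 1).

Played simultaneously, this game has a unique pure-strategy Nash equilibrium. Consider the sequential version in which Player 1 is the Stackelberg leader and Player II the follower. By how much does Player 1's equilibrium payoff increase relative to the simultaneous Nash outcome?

1

Player II best-responds to each possible Player 1 move:
- T: Player II compares 8, 5, 7 and picks L; Player 1 would get 10.
- M: Player II compares 3, 7, 1 and picks C; Player 1 would get 9.
- B: Player II compares 1, 8, 1 and picks C; Player 1 would get 0.
Maximizing over 10, 9, 0, Player 1 chooses T. Subgame-perfect outcome: (T, L) with payoffs (10, 8).
Under simultaneous play:
Player 1's best replies: L→B; C→M; R→M.
Player II's best replies: T→L; M→C; B→C.
The unique mutual best reply is (M, C), giving (9, 7).
Player 1's commitment gain: 10 − 9 = 1.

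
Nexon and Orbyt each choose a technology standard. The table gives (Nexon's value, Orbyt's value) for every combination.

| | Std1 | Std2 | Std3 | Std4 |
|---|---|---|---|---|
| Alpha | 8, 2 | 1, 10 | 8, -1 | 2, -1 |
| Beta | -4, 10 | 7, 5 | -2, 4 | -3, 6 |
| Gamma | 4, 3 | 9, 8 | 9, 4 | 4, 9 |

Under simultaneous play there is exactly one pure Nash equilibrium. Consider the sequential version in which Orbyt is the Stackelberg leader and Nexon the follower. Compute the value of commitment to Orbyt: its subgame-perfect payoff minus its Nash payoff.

0

Backward induction with Orbyt moving first.
- Std1: Nexon compares 8, -4, 4 and picks Alpha; Orbyt would get 2.
- Std2: Nexon compares 1, 7, 9 and picks Gamma; Orbyt would get 8.
- Std3: Nexon compares 8, -2, 9 and picks Gamma; Orbyt would get 4.
- Std4: Nexon compares 2, -3, 4 and picks Gamma; Orbyt would get 9.
Among 2, 8, 4, 9, the best is 9 at Std4. Subgame-perfect outcome: (Gamma, Std4) with payoffs (4, 9).
Now find the simultaneous Nash equilibrium.
Nexon's best replies: Std1→Alpha; Std2→Gamma; Std3→Gamma; Std4→Gamma.
Orbyt's best replies: Alpha→Std2; Beta→Std1; Gamma→Std4.
Only (Gamma, Std4) has each player best-responding; Nash payoffs (4, 9).
Orbyt's commitment gain: 9 − 9 = 0.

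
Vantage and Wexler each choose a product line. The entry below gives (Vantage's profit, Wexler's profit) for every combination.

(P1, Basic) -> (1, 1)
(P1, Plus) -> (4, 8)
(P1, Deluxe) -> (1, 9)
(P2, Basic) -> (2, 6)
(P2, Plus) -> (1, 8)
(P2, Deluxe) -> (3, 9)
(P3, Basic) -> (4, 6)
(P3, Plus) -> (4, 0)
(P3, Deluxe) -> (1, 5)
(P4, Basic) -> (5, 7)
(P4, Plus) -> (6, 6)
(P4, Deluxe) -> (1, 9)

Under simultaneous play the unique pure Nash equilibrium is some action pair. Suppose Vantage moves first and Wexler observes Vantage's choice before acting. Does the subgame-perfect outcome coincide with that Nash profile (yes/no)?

no

Solve by backward induction (Vantage leads).
- P1: BR = Deluxe, leader payoff 1.
- P2: BR = Deluxe, leader payoff 3.
- P3: BR = Basic, leader payoff 4.
- P4: BR = Deluxe, leader payoff 1.
Vantage's induced payoffs are 1, 3, 4, 1, so Vantage commits to P3. Subgame-perfect outcome: (P3, Basic) with payoffs (4, 6).
Under simultaneous play:
Vantage's best replies: Basic→P4; Plus→P4; Deluxe→P2.
Wexler's best replies: P1→Deluxe; P2→Deluxe; P3→Basic; P4→Deluxe.
The unique mutual best reply is (P2, Deluxe), giving (3, 9).
Sequential outcome (P3, Basic) differs from the Nash profile (P2, Deluxe).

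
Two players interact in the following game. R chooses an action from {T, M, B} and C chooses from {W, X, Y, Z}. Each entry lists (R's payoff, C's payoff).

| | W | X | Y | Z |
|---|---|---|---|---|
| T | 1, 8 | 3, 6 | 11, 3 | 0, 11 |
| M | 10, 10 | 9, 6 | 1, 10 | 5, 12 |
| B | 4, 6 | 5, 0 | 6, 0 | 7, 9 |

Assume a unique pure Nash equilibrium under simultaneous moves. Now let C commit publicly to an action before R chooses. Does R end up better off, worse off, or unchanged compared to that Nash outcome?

Backward induction with C moving first.
- W: BR = M, leader payoff 10.
- X: BR = M, leader payoff 6.
- Y: BR = T, leader payoff 3.
- Z: BR = B, leader payoff 9.
C's induced payoffs are 10, 6, 3, 9, so C commits to W. Subgame-perfect outcome: (M, W) with payoffs (10, 10).
Under simultaneous play:
R's best replies: W→M; X→M; Y→T; Z→B.
C's best replies: T→Z; M→Z; B→Z.
Only (B, Z) has each player best-responding; Nash payoffs (7, 9).
R earns 10 sequentially versus 7 at the Nash outcome: better off.

better off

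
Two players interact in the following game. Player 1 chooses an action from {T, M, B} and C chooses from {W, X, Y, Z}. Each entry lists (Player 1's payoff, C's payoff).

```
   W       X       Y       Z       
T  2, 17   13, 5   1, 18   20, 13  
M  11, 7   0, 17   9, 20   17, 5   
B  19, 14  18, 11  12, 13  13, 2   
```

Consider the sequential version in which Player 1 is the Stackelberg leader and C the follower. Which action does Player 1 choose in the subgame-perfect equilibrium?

C best-responds to each possible Player 1 move:
- T: BR = Y, leader payoff 1.
- M: BR = Y, leader payoff 9.
- B: BR = W, leader payoff 19.
Maximizing over 1, 9, 19, Player 1 chooses B. Subgame-perfect outcome: (B, W) with payoffs (19, 14).

B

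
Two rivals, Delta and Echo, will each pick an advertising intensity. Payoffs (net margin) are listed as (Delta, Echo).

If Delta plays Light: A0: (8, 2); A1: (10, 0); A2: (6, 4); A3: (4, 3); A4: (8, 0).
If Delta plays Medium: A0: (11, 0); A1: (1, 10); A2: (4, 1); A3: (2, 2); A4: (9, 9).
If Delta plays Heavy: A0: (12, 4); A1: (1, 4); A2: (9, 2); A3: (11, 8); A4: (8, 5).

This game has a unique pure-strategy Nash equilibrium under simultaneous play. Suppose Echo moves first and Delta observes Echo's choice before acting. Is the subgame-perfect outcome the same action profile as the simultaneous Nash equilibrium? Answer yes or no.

Solve by backward induction (Echo leads).
- A0: BR = Heavy, leader payoff 4.
- A1: BR = Light, leader payoff 0.
- A2: BR = Heavy, leader payoff 2.
- A3: BR = Heavy, leader payoff 8.
- A4: BR = Medium, leader payoff 9.
Among 4, 0, 2, 8, 9, the best is 9 at A4. Subgame-perfect outcome: (Medium, A4) with payoffs (9, 9).
Now find the simultaneous Nash equilibrium.
Delta's best replies: A0→Heavy; A1→Light; A2→Heavy; A3→Heavy; A4→Medium.
Echo's best replies: Light→A2; Medium→A1; Heavy→A3.
Only (Heavy, A3) has each player best-responding; Nash payoffs (11, 8).
Sequential outcome (Medium, A4) differs from the Nash profile (Heavy, A3).

no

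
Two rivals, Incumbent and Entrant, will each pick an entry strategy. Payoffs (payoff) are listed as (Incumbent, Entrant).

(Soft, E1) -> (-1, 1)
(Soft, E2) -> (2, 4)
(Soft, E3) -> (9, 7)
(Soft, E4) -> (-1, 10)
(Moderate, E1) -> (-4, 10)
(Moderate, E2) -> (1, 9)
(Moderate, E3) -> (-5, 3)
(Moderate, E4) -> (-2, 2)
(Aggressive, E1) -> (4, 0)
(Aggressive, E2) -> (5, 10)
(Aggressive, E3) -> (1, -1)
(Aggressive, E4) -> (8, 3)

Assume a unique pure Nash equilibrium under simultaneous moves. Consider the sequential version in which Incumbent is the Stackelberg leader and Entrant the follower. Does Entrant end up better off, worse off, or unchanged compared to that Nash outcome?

unchanged

Entrant best-responds to each possible Incumbent move:
- Soft → Entrant plays E4 (best of 1, 4, 7, 10); Incumbent gets -1.
- Moderate → Entrant plays E1 (best of 10, 9, 3, 2); Incumbent gets -4.
- Aggressive → Entrant plays E2 (best of 0, 10, -1, 3); Incumbent gets 5.
Maximizing over -1, -4, 5, Incumbent chooses Aggressive. Subgame-perfect outcome: (Aggressive, E2) with payoffs (5, 10).
Now find the simultaneous Nash equilibrium.
Incumbent's best replies: E1→Aggressive; E2→Aggressive; E3→Soft; E4→Aggressive.
Entrant's best replies: Soft→E4; Moderate→E1; Aggressive→E2.
The unique mutual best reply is (Aggressive, E2), giving (5, 10).
Entrant earns 10 sequentially versus 10 at the Nash outcome: unchanged.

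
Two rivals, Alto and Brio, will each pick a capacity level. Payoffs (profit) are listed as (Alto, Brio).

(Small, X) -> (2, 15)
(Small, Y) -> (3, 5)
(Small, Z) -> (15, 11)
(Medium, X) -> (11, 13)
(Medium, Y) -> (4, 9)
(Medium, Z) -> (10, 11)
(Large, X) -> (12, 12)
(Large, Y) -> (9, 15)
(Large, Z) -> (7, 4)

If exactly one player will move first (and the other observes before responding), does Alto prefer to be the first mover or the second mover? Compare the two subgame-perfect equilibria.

If Alto leads: Brio's best replies are Small→X, Medium→X, Large→Y; Alto's induced payoffs 2, 11, 9; outcome (Medium, X), payoffs (11, 13).
If Brio leads: Alto's best replies are X→Large, Y→Large, Z→Small; Brio's induced payoffs 12, 15, 11; outcome (Large, Y), payoffs (9, 15).
Alto gets 11 moving first and 9 moving second, so Alto prefers to move first.

first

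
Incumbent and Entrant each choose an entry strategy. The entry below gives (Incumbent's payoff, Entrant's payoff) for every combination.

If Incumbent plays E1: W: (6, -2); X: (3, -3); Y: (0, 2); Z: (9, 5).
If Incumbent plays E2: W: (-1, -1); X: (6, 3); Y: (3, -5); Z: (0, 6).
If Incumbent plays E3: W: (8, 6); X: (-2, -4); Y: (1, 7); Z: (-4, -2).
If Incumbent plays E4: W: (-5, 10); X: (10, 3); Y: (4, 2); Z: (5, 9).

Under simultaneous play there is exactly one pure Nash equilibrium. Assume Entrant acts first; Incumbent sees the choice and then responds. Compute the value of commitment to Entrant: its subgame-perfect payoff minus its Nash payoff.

Incumbent best-responds to each possible Entrant move:
- W: BR = E3, leader payoff 6.
- X: BR = E4, leader payoff 3.
- Y: BR = E4, leader payoff 2.
- Z: BR = E1, leader payoff 5.
Entrant's induced payoffs are 6, 3, 2, 5, so Entrant commits to W. Subgame-perfect outcome: (E3, W) with payoffs (8, 6).
For the simultaneous game, intersect best replies.
Incumbent's best replies: W→E3; X→E4; Y→E4; Z→E1.
Entrant's best replies: E1→Z; E2→Z; E3→Y; E4→W.
The unique mutual best reply is (E1, Z), giving (9, 5).
Entrant's commitment gain: 6 − 5 = 1.

1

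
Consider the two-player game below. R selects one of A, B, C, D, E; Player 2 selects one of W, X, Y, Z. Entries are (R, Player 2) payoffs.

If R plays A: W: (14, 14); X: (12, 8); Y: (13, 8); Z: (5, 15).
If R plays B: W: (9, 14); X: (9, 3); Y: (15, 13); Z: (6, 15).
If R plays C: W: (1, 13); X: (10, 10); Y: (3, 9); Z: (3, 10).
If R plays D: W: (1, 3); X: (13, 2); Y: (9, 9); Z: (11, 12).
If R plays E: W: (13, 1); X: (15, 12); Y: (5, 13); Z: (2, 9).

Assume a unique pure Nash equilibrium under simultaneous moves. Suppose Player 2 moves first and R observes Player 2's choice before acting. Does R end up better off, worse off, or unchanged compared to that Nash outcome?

better off

Solve by backward induction (Player 2 leads).
- W: BR = A, leader payoff 14.
- X: BR = E, leader payoff 12.
- Y: BR = B, leader payoff 13.
- Z: BR = D, leader payoff 12.
Maximizing over 14, 12, 13, 12, Player 2 chooses W. Subgame-perfect outcome: (A, W) with payoffs (14, 14).
Under simultaneous play:
R's best replies: W→A; X→E; Y→B; Z→D.
Player 2's best replies: A→Z; B→Z; C→W; D→Z; E→Y.
Only (D, Z) has each player best-responding; Nash payoffs (11, 12).
R earns 14 sequentially versus 11 at the Nash outcome: better off.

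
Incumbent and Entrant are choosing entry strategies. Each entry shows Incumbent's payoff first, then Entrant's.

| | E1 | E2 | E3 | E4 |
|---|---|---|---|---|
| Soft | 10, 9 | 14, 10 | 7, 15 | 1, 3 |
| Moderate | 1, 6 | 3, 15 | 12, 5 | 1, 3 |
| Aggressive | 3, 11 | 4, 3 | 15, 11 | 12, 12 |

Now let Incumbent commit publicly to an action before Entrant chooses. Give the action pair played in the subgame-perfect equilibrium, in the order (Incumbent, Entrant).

(Aggressive, E4)

Work backward from Entrant's decision.
- Soft: BR = E3, leader payoff 7.
- Moderate: BR = E2, leader payoff 3.
- Aggressive: BR = E4, leader payoff 12.
Incumbent's induced payoffs are 7, 3, 12, so Incumbent commits to Aggressive. Subgame-perfect outcome: (Aggressive, E4) with payoffs (12, 12).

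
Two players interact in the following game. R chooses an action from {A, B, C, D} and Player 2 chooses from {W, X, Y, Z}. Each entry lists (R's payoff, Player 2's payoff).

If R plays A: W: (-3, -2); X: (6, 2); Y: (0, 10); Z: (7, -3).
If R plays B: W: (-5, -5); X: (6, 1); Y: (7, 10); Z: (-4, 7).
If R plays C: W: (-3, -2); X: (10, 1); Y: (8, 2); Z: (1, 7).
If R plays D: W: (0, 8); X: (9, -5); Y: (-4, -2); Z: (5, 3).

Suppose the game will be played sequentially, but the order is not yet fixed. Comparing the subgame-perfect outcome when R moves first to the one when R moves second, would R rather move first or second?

first

If R leads: Player 2's best replies are A→Y, B→Y, C→Z, D→W; R's induced payoffs 0, 7, 1, 0; outcome (B, Y), payoffs (7, 10).
If Player 2 leads: R's best replies are W→D, X→C, Y→C, Z→A; Player 2's induced payoffs 8, 1, 2, -3; outcome (D, W), payoffs (0, 8).
R gets 7 moving first and 0 moving second, so R prefers to move first.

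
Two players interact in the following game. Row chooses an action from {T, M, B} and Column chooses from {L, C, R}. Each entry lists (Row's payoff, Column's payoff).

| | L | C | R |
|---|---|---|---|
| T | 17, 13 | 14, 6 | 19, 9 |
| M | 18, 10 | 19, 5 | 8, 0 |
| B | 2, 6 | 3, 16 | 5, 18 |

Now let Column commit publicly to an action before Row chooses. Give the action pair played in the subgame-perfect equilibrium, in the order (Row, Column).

Solve by backward induction (Column leads).
- L: BR = M, leader payoff 10.
- C: BR = M, leader payoff 5.
- R: BR = T, leader payoff 9.
Maximizing over 10, 5, 9, Column chooses L. Subgame-perfect outcome: (M, L) with payoffs (18, 10).

(M, L)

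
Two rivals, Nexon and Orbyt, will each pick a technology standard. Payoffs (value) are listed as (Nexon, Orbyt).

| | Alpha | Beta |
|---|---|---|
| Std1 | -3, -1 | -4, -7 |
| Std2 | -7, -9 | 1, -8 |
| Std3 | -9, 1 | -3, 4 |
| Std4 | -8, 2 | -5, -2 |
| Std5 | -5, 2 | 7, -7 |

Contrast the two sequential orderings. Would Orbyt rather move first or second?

first

If Nexon leads: Orbyt's best replies are Std1→Alpha, Std2→Beta, Std3→Beta, Std4→Alpha, Std5→Alpha; Nexon's induced payoffs -3, 1, -3, -8, -5; outcome (Std2, Beta), payoffs (1, -8).
If Orbyt leads: Nexon's best replies are Alpha→Std1, Beta→Std5; Orbyt's induced payoffs -1, -7; outcome (Std1, Alpha), payoffs (-3, -1).
Orbyt gets -1 moving first and -8 moving second, so Orbyt prefers to move first.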